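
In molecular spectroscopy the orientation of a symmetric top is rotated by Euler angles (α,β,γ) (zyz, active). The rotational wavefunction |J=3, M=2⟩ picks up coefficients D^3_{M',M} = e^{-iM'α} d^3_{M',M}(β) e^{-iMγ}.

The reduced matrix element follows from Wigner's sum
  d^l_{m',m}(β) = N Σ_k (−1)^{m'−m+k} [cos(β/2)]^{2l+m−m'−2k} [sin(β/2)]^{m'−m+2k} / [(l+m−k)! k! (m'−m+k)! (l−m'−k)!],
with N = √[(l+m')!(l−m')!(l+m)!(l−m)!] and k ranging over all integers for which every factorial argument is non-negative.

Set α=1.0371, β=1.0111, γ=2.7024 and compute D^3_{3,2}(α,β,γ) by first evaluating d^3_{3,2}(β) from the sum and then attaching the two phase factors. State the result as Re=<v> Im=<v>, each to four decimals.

D^3_{3,2}(1.0371,1.0111,2.7024) = e^{-i·3·1.0371}·d^3_{3,2}(1.0111)·e^{-i·2·2.7024}. Compute d first:
c=cos(1.0111/2)=0.874908, s=sin(1.0111/2)=0.484289; N=√[720·1·120·1]=293.938769
k∈{0} keeps every argument non-negative
  k=0: (−1)^1·293.9388/(120)·0.8749^5·0.4843^1 = -0.608125
d^3_{3,2}(1.0111) = -0.608125
Phases: e^{-i·(3)·1.0371}=-0.999541-0.030288i, e^{-i·(2)·2.7024}=+0.638395+0.769709i ⇒ D=+0.373868+0.479623i

Re=0.3739 Im=0.4796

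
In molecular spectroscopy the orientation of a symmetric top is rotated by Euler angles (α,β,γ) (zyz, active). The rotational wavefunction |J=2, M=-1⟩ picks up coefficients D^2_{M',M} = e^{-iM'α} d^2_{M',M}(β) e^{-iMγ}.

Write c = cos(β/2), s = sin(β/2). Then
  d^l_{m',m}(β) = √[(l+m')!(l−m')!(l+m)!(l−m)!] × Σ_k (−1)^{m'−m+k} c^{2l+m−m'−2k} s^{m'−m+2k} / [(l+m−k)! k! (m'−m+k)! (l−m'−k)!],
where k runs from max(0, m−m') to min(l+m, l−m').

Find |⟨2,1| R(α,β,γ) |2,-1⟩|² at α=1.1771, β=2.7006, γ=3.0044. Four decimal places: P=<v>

D^2_{1,-1}(1.1771,2.7006,3.0044) = e^{-i·1·1.1771}·d^2_{1,-1}(2.7006)·e^{-i·-1·3.0044}. Compute d first:
c=cos(2.7006/2)=0.218714, s=sin(2.7006/2)=0.975789; N=√[6·1·1·6]=6.000000
k∈{0,1} keeps every argument non-negative
  k=0: (−1)^2·6.0000/(2)·0.2187^2·0.9758^2 = +0.136643
  k=1: (−1)^3·6.0000/(6)·0.2187^0·0.9758^4 = -0.906617
d^2_{1,-1}(2.7006) = +0.136643 -0.906617 = -0.769974
|D^2_{1,-1}|² = |d^2_{1,-1}(β)|² = (-0.769974)² = 0.592860 (the z-rotation phases have unit modulus)

P=0.5929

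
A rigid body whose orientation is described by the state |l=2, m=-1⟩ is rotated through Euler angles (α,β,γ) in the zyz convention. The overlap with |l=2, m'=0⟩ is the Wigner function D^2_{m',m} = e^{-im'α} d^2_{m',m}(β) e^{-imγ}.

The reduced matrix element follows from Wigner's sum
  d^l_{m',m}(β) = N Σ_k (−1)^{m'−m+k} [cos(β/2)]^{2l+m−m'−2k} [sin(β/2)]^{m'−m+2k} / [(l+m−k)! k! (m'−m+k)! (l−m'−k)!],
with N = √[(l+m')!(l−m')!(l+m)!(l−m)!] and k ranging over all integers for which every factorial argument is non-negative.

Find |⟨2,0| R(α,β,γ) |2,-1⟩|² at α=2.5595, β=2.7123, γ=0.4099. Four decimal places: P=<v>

P=0.2148

Split into d^2_{0,-1}(β=2.7123) × two z-phases.
With c≡cos(β/2)=0.213002 and s≡sin(β/2)=0.977052, N=[2·2·1·6]^{1/2}=4.898979
k: max(0,(-1)−(0))=0 … min(2+(-1),2−(0))=1
  k=0: (−1)^1·4.8990/(2)·0.2130^3·0.9771^1 = -0.023128
  k=1: (−1)^2·4.8990/(2)·0.2130^1·0.9771^3 = +0.486645
d^2_{0,-1}(2.7123) = -0.023128 +0.486645 = +0.463516
|D^2_{0,-1}|² = |d^2_{0,-1}(β)|² = (+0.463516)² = 0.214847 (the z-rotation phases have unit modulus)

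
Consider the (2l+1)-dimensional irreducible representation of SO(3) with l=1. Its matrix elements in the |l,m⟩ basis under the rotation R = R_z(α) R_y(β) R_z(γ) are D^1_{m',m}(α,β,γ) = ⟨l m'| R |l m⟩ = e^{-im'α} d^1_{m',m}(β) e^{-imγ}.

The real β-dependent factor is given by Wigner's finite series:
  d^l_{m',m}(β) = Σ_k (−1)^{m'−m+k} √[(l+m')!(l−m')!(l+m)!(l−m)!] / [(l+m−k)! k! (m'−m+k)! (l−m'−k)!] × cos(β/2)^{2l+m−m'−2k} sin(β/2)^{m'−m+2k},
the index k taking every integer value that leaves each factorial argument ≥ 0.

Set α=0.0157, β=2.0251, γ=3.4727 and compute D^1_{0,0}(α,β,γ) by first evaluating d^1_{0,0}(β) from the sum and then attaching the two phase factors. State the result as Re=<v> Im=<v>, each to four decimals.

First d^1_{0,0}(β=2.0251), then the phase factors e^{-i(0)α} and e^{-i(0)γ}:
With c≡cos(β/2)=0.529700 and s≡sin(β/2)=0.848185, N=[1·1·1·1]^{1/2}=1.000000
The bounds max(0,m−m')=0 and min(l+m,l−m')=1 give 2 terms
  k=0: (−1)^0·1.0000/(1)·0.5297^2·0.8482^0 = +0.280582
  k=1: (−1)^1·1.0000/(1)·0.5297^0·0.8482^2 = -0.719418
d^1_{0,0}(2.0251) = +0.280582 -0.719418 = -0.438837
Attach z-rotation phases: D = e^{-i(0)(0.0157)}·(-0.438837)·e^{-i(0)(3.4727)} = -0.438837+0.000000i

Re=-0.4388 Im=0.0000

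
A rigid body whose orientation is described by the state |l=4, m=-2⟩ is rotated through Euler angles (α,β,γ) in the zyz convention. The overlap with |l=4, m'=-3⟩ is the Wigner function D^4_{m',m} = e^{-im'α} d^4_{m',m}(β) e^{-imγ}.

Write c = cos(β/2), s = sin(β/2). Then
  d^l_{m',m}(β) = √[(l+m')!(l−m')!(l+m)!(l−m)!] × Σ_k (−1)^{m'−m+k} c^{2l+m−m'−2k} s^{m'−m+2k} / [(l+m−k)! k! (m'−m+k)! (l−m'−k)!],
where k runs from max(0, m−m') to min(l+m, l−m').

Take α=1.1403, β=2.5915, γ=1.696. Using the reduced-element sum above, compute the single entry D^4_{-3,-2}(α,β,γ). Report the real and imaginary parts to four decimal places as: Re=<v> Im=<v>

First d^4_{-3,-2}(β=2.5915), then the phase factors e^{-i(-3)α} and e^{-i(-2)γ}:
With c≡cos(β/2)=0.271592 and s≡sin(β/2)=0.962413, N=[1·5040·2·720]^{1/2}=2693.993318
Admissible k: 1..2 (factorial args all ≥0)
  k=1: (−1)^0·2693.9933/(720)·0.2716^7·0.9624^1 = +0.000392
  k=2: (−1)^1·2693.9933/(240)·0.2716^5·0.9624^3 = -0.014786
d^4_{-3,-2}(2.5915) = +0.000392 -0.014786 = -0.014393
D = (-0.961247-0.275690i)·(-0.014393)·(-0.968812-0.247799i) = -0.012421-0.007273i

Re=-0.0124 Im=-0.0073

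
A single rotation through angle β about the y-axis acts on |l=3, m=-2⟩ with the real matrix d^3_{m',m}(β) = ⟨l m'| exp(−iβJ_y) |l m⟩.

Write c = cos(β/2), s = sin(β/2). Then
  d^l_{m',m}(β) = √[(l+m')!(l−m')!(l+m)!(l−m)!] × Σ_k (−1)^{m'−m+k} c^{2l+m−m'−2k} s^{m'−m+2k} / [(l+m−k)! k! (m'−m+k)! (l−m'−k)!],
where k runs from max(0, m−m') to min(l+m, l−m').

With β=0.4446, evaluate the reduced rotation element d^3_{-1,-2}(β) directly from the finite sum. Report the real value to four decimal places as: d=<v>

d=-0.5526

d^3_{-1,-2}(β=0.4446) via Wigner's sum:
c=cos(0.4446/2)=0.975393, s=sin(0.4446/2)=0.220474; N=√[2·24·1·120]=75.894664
Admissible k: 0..1 (factorial args all ≥0)
  k=0: (−1)^1·75.8947/(24)·0.9754^5·0.2205^1 = -0.615538
  k=1: (−1)^2·75.8947/(12)·0.9754^3·0.2205^3 = +0.062898
d^3_{-1,-2}(0.4446) = -0.615538 +0.062898 = -0.552639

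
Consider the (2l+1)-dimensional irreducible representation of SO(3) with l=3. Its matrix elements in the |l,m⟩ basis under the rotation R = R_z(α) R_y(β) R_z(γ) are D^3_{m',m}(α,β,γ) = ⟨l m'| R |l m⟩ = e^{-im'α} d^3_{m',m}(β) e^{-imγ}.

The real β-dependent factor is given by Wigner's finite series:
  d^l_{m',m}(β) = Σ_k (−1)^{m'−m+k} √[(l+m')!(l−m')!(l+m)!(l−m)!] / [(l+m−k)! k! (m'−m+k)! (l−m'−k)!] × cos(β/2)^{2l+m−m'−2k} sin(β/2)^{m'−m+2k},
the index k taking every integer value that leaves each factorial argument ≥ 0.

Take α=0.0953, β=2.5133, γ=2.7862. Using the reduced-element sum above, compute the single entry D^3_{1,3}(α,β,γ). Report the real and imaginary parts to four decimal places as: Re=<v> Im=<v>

First d^3_{1,3}(β=2.5133), then the phase factors e^{-i(1)α} and e^{-i(3)γ}:
Half-angle: c=0.309005, s=0.951061. N=√(24·2·720·1)=185.903201
k∈{2} keeps every argument non-negative
  k=2: (−1)^0·185.9032/(48)·0.3090^4·0.9511^2 = +0.031939
d^3_{1,3}(2.5133) = +0.031939
D = (+0.995462-0.095156i)·(+0.031939)·(-0.483473-0.875359i) = -0.018032-0.026362i

Re=-0.0180 Im=-0.0264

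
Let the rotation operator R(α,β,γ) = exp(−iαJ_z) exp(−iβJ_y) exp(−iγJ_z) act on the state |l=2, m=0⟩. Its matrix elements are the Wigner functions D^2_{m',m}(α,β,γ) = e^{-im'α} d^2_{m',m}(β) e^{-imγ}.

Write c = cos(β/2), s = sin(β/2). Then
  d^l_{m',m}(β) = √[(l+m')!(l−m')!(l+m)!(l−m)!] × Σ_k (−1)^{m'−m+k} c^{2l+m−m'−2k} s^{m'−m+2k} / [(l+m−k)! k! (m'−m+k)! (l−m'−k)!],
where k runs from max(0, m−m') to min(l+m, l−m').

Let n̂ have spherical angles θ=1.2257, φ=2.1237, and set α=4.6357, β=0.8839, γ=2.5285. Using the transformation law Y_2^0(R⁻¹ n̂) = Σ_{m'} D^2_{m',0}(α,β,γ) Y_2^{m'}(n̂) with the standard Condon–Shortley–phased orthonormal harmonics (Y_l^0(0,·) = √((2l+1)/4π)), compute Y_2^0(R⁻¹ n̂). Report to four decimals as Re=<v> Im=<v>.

Need the full column D^2_{m',0} for m'=−2..2 at α=4.6357, β=0.8839, γ=2.5285.
cos(β/2)=0.903919, sin(β/2)=0.427703
d^2_{-2,0}: single k=2 term ⇒ +0.366117;  D = -0.361819+0.055934i
d^2_{-1,0}: k∈[1..2] ⇒ +0.773761 -0.173234 = +0.600528;  D = -0.046009-0.598763i
d^2_{0,0}: k∈[0..2] ⇒ +0.667604 -0.597866 +0.033463 = +0.103201;  D = +0.103201+0.000000i
d^2_{1,0}: k∈[0..1] ⇒ -0.773761 +0.173234 = -0.600528;  D = +0.046009-0.598763i
d^2_{2,0}: single k=0 term ⇒ +0.366117;  D = -0.361819-0.055934i
Y_2^{m'}(θ=1.2257,φ=2.1237) and Σ D·Y over m':
  (-0.3618+0.0559i)·(-0.1534+0.3058i)  (-0.0460-0.5988i)·(-0.1292-0.2093i)  (+0.1032+0.0000i)·(-0.2071+0.0000i)  (+0.0460-0.5988i)·(+0.1292-0.2093i)  (-0.3618-0.0559i)·(-0.1534-0.3058i)
Y_2^0(R⁻¹ n̂) = -0.183328+0.000000i

Re=-0.1833 Im=0.0000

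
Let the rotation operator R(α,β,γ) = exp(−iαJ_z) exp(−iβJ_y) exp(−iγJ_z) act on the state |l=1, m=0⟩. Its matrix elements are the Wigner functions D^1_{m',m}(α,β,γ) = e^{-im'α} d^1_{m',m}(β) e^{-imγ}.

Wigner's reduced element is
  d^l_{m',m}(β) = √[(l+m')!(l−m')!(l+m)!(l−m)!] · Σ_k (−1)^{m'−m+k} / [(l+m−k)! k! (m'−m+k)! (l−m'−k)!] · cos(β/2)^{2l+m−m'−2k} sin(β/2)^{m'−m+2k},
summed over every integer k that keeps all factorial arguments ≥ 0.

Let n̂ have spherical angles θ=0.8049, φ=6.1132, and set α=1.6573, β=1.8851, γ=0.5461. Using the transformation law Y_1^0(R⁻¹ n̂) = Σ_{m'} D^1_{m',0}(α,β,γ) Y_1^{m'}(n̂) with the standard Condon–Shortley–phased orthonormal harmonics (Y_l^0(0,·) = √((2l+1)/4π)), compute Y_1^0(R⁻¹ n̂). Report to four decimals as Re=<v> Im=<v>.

Re=-0.1897 Im=0.0000

Need the full column D^1_{m',0} for m'=−1..1 at α=1.6573, β=1.8851, γ=0.5461.
cos(β/2)=0.587727, sin(β/2)=0.809059
d^1_{-1,0}: single k=1 term ⇒ +0.672467;  D = -0.058098+0.669953i
d^1_{0,0}: k∈[0..1] ⇒ +0.345423 -0.654577 = -0.309154;  D = -0.309154+0.000000i
d^1_{1,0}: single k=0 term ⇒ -0.672467;  D = +0.058098+0.669953i
Y_1^{m'}(θ=0.8049,φ=6.1132) and Σ D·Y over m':
  (-0.0581+0.6700i)·(+0.2454+0.0421i)  (-0.3092+0.0000i)·(+0.3387+0.0000i)  (+0.0581+0.6700i)·(-0.2454+0.0421i)
Y_1^0(R⁻¹ n̂) = -0.189671+0.000000i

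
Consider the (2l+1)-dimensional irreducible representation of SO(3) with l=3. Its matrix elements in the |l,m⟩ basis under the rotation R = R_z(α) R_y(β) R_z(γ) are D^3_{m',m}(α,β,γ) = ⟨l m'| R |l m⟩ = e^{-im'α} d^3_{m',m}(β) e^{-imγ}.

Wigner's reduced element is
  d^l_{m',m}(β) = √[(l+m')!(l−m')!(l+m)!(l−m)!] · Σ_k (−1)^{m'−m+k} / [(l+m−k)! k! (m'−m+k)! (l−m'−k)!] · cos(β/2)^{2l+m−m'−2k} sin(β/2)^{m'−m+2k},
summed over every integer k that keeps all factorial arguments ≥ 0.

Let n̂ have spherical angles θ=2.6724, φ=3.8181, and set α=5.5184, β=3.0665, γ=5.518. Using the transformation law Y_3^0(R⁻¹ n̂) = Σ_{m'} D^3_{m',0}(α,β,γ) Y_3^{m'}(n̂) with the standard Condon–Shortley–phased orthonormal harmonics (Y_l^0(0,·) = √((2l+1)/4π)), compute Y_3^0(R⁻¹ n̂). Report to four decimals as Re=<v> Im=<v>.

Re=0.3027 Im=0.0000

Need the full column D^3_{m',0} for m'=−3..3 at α=5.5184, β=3.0665, γ=5.518.
cos(β/2)=0.037538, sin(β/2)=0.999295
d^3_{-3,0}: single k=3 term ⇒ +0.000236;  D = -0.000156-0.000177i
d^3_{-2,0}: k∈[2..3] ⇒ +0.000011 -0.007696 = -0.007685;  D = -0.000317+0.007679i
d^3_{-1,0}: k∈[1..3] ⇒ +0.000000 -0.000549 +0.129576 = +0.129028;  D = +0.093098-0.089337i
d^3_{0,0}: k∈[0..3] ⇒ +0.000000 -0.000018 +0.012646 -0.995779 = -0.983151;  D = -0.983151+0.000000i
d^3_{1,0}: k∈[0..2] ⇒ -0.000000 +0.000549 -0.129576 = -0.129028;  D = -0.093098-0.089337i
d^3_{2,0}: k∈[0..1] ⇒ +0.000011 -0.007696 = -0.007685;  D = -0.000317-0.007679i
d^3_{3,0}: single k=0 term ⇒ -0.000236;  D = +0.000156-0.000177i
Y_3^{m'}(θ=2.6724,φ=3.8181) and Σ D·Y over m':
  (-0.0002-0.0002i)·(+0.0171+0.0346i)  (-0.0003+0.0077i)·(-0.0403+0.1820i)  (+0.0931-0.0893i)·(-0.3393+0.2724i)  (-0.9832+0.0000i)·(-0.3254+0.0000i)  (-0.0931-0.0893i)·(+0.3393+0.2724i)  (-0.0003-0.0077i)·(-0.0403-0.1820i)  (+0.0002-0.0002i)·(-0.0171+0.0346i)
Y_3^0(R⁻¹ n̂) = +0.302689+0.000000i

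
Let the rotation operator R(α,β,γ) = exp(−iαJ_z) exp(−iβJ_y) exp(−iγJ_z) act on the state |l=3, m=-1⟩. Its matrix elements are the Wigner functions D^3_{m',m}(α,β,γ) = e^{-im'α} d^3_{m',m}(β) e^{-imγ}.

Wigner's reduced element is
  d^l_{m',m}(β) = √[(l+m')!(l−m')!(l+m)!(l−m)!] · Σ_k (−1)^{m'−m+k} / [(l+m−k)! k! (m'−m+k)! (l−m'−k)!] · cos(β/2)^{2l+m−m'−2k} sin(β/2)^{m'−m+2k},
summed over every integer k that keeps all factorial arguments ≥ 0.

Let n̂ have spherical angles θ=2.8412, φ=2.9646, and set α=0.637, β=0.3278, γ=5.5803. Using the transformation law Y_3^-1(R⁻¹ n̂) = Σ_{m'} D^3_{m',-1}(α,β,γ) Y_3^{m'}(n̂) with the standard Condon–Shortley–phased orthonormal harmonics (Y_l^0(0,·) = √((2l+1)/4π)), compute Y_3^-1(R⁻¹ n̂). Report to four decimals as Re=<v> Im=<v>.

Need the full column D^3_{m',-1} for m'=−3..3 at α=0.637, β=0.3278, γ=5.5803.
cos(β/2)=0.986598, sin(β/2)=0.163167
d^3_{-3,-1}: single k=2 term ⇒ +0.097695;  D = +0.034661+0.091340i
d^3_{-2,-1}: k∈[1..2] ⇒ +0.482320 -0.026385 = +0.455935;  D = +0.383578+0.246465i
d^3_{-1,-1}: k∈[0..2] ⇒ +0.922237 -0.201798 +0.004140 = +0.724578;  D = +0.723006-0.047705i
d^3_{0,-1}: k∈[0..2] ⇒ -0.528355 +0.043354 -0.000395 = -0.485396;  D = -0.370347+0.313770i
d^3_{1,-1}: k∈[0..2] ⇒ +0.151349 -0.005520 +0.000019 = +0.145848;  D = +0.033379-0.141977i
d^3_{2,-1}: k∈[0..1] ⇒ -0.026385 +0.000361 = -0.026024;  D = +0.010280+0.023907i
d^3_{3,-1}: single k=0 term ⇒ +0.002672;  D = -0.002309-0.001346i
Y_3^{m'}(θ=2.8412,φ=2.9646) and Σ D·Y over m':
  (+0.0347+0.0913i)·(-0.0093-0.0055i)  (+0.3836+0.2465i)·(-0.0802-0.0296i)  (+0.7230-0.0477i)·(-0.3353-0.0600i)  (-0.3703+0.3138i)·(-0.5569+0.0000i)  (+0.0334-0.1420i)·(+0.3353-0.0600i)  (+0.0103+0.0239i)·(-0.0802+0.0296i)  (-0.0023-0.0013i)·(+0.0093-0.0055i)
Y_3^-1(R⁻¹ n̂) = -0.061221-0.285489i

Re=-0.0612 Im=-0.2855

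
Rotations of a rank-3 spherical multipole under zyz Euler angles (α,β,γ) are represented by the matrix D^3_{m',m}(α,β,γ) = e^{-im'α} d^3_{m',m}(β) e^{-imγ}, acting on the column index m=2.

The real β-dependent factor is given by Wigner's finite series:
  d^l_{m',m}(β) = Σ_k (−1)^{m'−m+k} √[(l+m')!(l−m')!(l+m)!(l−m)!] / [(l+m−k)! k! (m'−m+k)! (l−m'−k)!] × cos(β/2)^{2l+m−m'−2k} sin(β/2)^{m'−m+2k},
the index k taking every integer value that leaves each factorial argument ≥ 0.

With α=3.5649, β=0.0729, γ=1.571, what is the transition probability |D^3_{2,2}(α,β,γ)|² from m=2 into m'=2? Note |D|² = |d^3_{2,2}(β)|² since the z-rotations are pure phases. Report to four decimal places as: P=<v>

P=0.9789

D^3_{2,2}(3.5649,0.0729,1.571) = e^{-i·2·3.5649}·d^3_{2,2}(0.0729)·e^{-i·2·1.571}. Compute d first:
c=cos(0.0729/2)=0.999336, s=sin(0.0729/2)=0.036442; N=√[120·1·120·1]=120.000000
k: max(0,(2)−(2))=0 … min(3+(2),3−(2))=1
  k=0: (−1)^0·120.0000/(120)·0.9993^6·0.0364^0 = +0.996021
  k=1: (−1)^1·120.0000/(24)·0.9993^4·0.0364^2 = -0.006622
d^3_{2,2}(0.0729) = +0.996021 -0.006622 = +0.989399
|D^3_{2,2}|² = |d^3_{2,2}(β)|² = (+0.989399)² = 0.978910 (the z-rotation phases have unit modulus)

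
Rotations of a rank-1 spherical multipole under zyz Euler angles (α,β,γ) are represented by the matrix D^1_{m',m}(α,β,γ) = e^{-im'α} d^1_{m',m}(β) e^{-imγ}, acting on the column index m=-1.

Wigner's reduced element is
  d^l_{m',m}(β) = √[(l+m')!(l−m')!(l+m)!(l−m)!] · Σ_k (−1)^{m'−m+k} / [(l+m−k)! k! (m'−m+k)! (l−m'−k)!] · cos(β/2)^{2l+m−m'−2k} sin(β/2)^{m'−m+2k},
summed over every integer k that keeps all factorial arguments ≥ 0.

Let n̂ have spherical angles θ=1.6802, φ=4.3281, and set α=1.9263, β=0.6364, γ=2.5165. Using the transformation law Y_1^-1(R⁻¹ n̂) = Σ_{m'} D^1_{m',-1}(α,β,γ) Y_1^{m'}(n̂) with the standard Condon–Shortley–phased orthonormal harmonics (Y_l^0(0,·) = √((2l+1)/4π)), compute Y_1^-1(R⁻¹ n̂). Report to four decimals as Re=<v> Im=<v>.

Need the full column D^1_{m',-1} for m'=−1..1 at α=1.9263, β=0.6364, γ=2.5165.
cos(β/2)=0.949800, sin(β/2)=0.312857
d^1_{-1,-1}: single k=0 term ⇒ +0.902120;  D = -0.240266-0.869536i
d^1_{0,-1}: single k=0 term ⇒ -0.420236;  D = +0.340773-0.245911i
d^1_{1,-1}: single k=0 term ⇒ +0.097880;  D = +0.081321+0.054473i
Y_1^{m'}(θ=1.6802,φ=4.3281) and Σ D·Y over m':
  (-0.2403-0.8695i)·(-0.1288+0.3184i)  (+0.3408-0.2459i)·(-0.0533+0.0000i)  (+0.0813+0.0545i)·(+0.1288+0.3184i)
Y_1^-1(R⁻¹ n̂) = +0.282726+0.081481i

Re=0.2827 Im=0.0815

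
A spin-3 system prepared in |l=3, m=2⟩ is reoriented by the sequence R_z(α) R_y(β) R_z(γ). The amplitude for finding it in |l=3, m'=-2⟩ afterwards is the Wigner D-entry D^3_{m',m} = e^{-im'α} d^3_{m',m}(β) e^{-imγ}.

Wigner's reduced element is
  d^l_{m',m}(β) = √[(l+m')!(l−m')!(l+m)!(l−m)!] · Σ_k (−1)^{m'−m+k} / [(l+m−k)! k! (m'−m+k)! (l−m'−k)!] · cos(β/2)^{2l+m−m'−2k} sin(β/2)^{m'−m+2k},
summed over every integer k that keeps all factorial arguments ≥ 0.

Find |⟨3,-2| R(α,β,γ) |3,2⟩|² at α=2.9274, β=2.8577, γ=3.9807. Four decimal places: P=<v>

D^3_{-2,2}(2.9274,2.8577,3.9807) = e^{-i·-2·2.9274}·d^3_{-2,2}(2.8577)·e^{-i·2·3.9807}. Compute d first:
With c≡cos(β/2)=0.141470 and s≡sin(β/2)=0.989943, N=[1·120·120·1]^{1/2}=120.000000
Admissible k: 4..5 (factorial args all ≥0)
  k=4: (−1)^0·120.0000/(24)·0.1415^2·0.9899^4 = +0.096104
  k=5: (−1)^1·120.0000/(120)·0.1415^0·0.9899^6 = -0.941152
d^3_{-2,2}(2.8577) = +0.096104 -0.941152 = -0.845049
|D^3_{-2,2}|² = |d^3_{-2,2}(β)|² = (-0.845049)² = 0.714107 (the z-rotation phases have unit modulus)

P=0.7141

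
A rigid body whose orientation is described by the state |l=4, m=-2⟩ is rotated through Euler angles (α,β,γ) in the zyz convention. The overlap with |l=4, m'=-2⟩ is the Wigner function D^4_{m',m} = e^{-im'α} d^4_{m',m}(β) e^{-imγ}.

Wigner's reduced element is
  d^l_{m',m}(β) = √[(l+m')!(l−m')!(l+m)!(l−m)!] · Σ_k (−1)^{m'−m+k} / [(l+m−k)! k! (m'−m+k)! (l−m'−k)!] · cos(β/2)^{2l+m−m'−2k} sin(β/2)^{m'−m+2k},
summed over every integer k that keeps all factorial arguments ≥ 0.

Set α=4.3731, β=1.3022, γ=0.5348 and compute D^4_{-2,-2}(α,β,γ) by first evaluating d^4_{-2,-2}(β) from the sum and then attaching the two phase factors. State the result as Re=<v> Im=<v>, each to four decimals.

Re=0.1350 Im=0.0556

Split into d^4_{-2,-2}(β=1.3022) × two z-phases.
With c≡cos(β/2)=0.795418 and s≡sin(β/2)=0.606062, N=[2·720·2·720]^{1/2}=1440.000000
The bounds max(0,m−m')=0 and min(l+m,l−m')=2 give 3 terms
  k=0: (−1)^0·1440.0000/(1440)·0.7954^8·0.6061^0 = +0.160237
  k=1: (−1)^1·1440.0000/(120)·0.7954^6·0.6061^2 = -1.116314
  k=2: (−1)^2·1440.0000/(96)·0.7954^4·0.6061^4 = +0.810102
d^4_{-2,-2}(1.3022) = +0.160237 -1.116314 +0.810102 = -0.145975
D = (-0.778466+0.627687i)·(-0.145975)·(+0.480475+0.877008i) = +0.134957+0.055636i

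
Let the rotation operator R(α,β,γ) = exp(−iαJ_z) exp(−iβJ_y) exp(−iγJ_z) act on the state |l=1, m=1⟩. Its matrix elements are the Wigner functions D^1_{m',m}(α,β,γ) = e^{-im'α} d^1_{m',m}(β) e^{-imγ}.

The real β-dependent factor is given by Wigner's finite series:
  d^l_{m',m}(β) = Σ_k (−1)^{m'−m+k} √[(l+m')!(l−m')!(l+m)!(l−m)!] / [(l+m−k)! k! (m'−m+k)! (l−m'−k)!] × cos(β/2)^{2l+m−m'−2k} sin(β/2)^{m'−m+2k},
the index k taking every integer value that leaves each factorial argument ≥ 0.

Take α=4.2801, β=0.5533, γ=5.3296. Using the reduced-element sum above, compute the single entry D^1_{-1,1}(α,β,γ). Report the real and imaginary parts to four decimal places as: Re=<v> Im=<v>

Re=0.0372 Im=-0.0647

Split into d^1_{-1,1}(β=0.5533) × two z-phases.
c=cos(0.5533/2)=0.961976, s=sin(0.5533/2)=0.273135; N=√[1·2·2·1]=2.000000
The bounds max(0,m−m')=2 and min(l+m,l−m')=2 give 1 term
  k=2: (−1)^0·2.0000/(2)·0.9620^0·0.2731^2 = +0.074602
d^1_{-1,1}(0.5533) = +0.074602
Attach z-rotation phases: D = e^{-i(-1)(4.2801)}·(+0.074602)·e^{-i(1)(5.3296)} = +0.037152-0.064693i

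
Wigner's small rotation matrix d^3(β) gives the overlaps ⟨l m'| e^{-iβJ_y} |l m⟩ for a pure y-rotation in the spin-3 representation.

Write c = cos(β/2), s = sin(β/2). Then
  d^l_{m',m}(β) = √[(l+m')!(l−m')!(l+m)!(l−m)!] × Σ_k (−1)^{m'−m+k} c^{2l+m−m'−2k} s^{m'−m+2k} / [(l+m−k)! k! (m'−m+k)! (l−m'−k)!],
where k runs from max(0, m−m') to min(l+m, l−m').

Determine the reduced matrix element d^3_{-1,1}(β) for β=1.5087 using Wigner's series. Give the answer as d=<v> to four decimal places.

d^3_{-1,1}(β=1.5087) via Wigner's sum:
With c≡cos(β/2)=0.728717 and s≡sin(β/2)=0.684815, N=[2·24·24·2]^{1/2}=48.000000
k: max(0,(1)−(-1))=2 … min(3+(1),3−(-1))=4
  k=2: (−1)^0·48.0000/(8)·0.7287^4·0.6848^2 = +0.793475
  k=3: (−1)^1·48.0000/(6)·0.7287^2·0.6848^4 = -0.934332
  k=4: (−1)^2·48.0000/(48)·0.7287^0·0.6848^6 = +0.103143
d^3_{-1,1}(1.5087) = +0.793475 -0.934332 +0.103143 = -0.037714

d=-0.0377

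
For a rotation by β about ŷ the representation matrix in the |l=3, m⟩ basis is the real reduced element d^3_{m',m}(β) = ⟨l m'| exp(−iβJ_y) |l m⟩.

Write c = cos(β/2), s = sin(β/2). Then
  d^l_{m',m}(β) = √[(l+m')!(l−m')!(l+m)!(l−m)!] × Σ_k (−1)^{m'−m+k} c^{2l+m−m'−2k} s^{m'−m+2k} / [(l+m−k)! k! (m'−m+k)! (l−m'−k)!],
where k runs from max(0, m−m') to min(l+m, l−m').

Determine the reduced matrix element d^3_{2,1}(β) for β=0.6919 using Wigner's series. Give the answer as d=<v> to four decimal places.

d=-0.5848

d^3_{2,1}(β=0.6919) via Wigner's sum:
With c≡cos(β/2)=0.940754 and s≡sin(β/2)=0.339091, N=[120·1·24·2]^{1/2}=75.894664
k∈{0,1} keeps every argument non-negative
  k=0: (−1)^1·75.8947/(24)·0.9408^5·0.3391^1 = -0.790124
  k=1: (−1)^2·75.8947/(12)·0.9408^3·0.3391^3 = +0.205308
d^3_{2,1}(0.6919) = -0.790124 +0.205308 = -0.584817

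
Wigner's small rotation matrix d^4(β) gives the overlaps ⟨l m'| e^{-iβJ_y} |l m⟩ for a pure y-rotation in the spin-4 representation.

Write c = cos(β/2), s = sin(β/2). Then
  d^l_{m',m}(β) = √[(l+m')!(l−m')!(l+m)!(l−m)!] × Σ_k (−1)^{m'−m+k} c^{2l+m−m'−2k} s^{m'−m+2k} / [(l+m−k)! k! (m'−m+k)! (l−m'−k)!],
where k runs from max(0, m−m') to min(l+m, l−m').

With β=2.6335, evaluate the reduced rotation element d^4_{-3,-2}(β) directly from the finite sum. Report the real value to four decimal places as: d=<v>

d^4_{-3,-2}(β=2.6335) via Wigner's sum:
With c≡cos(β/2)=0.251322 and s≡sin(β/2)=0.967903, N=[1·5040·2·720]^{1/2}=2693.993318
The bounds max(0,m−m')=1 and min(l+m,l−m')=2 give 2 terms
  k=1: (−1)^0·2693.9933/(720)·0.2513^7·0.9679^1 = +0.000229
  k=2: (−1)^1·2693.9933/(240)·0.2513^5·0.9679^3 = -0.010206
d^4_{-3,-2}(2.6335) = +0.000229 -0.010206 = -0.009976

d=-0.0100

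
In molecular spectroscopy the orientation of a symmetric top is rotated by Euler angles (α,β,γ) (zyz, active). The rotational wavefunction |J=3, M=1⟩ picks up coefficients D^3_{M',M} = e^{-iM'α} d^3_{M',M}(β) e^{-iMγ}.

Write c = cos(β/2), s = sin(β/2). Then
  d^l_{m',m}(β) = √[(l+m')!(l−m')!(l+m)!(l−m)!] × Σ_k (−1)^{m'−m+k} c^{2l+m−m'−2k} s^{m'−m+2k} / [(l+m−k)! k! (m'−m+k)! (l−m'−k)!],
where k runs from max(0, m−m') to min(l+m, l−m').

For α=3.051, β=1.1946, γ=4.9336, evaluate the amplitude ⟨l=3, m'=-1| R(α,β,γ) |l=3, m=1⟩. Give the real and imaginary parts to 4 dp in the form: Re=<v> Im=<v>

Re=-0.1140 Im=-0.3536

First d^3_{-1,1}(β=1.1946), then the phase factors e^{-i(-1)α} and e^{-i(1)γ}:
Half-angle: c=0.826857, s=0.562412. N=√(2·24·24·2)=48.000000
The bounds max(0,m−m')=2 and min(l+m,l−m')=4 give 3 terms
  k=2: (−1)^0·48.0000/(8)·0.8269^4·0.5624^2 = +0.887120
  k=3: (−1)^1·48.0000/(6)·0.8269^2·0.5624^4 = -0.547229
  k=4: (−1)^2·48.0000/(48)·0.8269^0·0.5624^6 = +0.031647
d^3_{-1,1}(1.1946) = +0.887120 -0.547229 +0.031647 = +0.371537
D = (-0.995899+0.090469i)·(+0.371537)·(+0.219411+0.975632i) = -0.113979-0.353622i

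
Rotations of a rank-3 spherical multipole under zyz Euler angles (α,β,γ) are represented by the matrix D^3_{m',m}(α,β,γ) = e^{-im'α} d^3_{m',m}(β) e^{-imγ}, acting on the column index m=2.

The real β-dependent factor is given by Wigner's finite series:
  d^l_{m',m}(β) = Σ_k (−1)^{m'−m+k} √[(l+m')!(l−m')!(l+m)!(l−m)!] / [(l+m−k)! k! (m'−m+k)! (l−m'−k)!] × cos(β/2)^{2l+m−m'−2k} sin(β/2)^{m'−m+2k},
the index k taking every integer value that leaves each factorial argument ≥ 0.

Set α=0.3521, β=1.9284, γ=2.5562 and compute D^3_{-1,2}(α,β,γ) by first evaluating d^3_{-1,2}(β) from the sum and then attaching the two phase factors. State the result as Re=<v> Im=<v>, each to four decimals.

Re=-0.0012 Im=-0.0250

Split into d^3_{-1,2}(β=1.9284) × two z-phases.
With c≡cos(β/2)=0.570074 and s≡sin(β/2)=0.821593, N=[2·24·120·1]^{1/2}=75.894664
k∈{3,4} keeps every argument non-negative
  k=3: (−1)^0·75.8947/(12)·0.5701^3·0.8216^3 = +0.649823
  k=4: (−1)^1·75.8947/(24)·0.5701^1·0.8216^5 = -0.674863
d^3_{-1,2}(1.9284) = +0.649823 -0.674863 = -0.025040
D = (+0.938651+0.344870i)·(-0.025040)·(+0.389428+0.921057i) = -0.001199-0.025011i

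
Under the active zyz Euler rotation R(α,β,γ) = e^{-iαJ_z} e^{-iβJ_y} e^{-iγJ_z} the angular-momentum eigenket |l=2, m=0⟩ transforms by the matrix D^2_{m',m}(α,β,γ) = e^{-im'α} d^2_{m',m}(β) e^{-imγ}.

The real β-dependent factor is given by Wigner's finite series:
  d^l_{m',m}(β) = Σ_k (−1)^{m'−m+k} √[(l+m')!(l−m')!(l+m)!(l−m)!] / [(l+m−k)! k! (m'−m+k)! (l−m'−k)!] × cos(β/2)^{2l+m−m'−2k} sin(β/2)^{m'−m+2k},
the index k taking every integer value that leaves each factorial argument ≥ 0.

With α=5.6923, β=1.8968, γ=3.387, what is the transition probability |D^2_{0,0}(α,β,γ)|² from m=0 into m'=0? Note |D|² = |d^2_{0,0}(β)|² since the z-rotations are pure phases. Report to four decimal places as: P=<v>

First d^2_{0,0}(β=1.8968), then the phase factors e^{-i(0)α} and e^{-i(0)γ}:
c=cos(1.8968/2)=0.582984, s=sin(1.8968/2)=0.812484; N=√[2·2·2·2]=4.000000
The bounds max(0,m−m')=0 and min(l+m,l−m')=2 give 3 terms
  k=0: (−1)^0·4.0000/(4)·0.5830^4·0.8125^0 = +0.115512
  k=1: (−1)^1·4.0000/(1)·0.5830^2·0.8125^2 = -0.897434
  k=2: (−1)^2·4.0000/(4)·0.5830^0·0.8125^4 = +0.435771
d^2_{0,0}(1.8968) = +0.115512 -0.897434 +0.435771 = -0.346151
|D^2_{0,0}|² = |d^2_{0,0}(β)|² = (-0.346151)² = 0.119820 (the z-rotation phases have unit modulus)

P=0.1198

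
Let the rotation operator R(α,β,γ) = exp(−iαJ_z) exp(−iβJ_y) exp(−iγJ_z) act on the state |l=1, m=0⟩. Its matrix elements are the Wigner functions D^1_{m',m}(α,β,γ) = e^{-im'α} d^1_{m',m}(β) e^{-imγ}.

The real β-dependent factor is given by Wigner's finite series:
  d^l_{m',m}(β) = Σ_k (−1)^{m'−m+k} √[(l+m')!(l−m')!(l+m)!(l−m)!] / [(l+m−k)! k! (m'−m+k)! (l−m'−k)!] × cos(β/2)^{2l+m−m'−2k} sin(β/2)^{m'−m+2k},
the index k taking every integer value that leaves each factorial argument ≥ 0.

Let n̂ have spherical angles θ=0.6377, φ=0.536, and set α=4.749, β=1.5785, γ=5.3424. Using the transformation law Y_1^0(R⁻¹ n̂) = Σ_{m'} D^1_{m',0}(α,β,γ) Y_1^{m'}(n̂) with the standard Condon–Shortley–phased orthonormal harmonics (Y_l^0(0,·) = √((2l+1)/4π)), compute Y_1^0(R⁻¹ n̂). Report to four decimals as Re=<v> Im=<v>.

Re=-0.1423 Im=0.0000

Need the full column D^1_{m',0} for m'=−1..1 at α=4.749, β=1.5785, γ=5.3424.
cos(β/2)=0.704378, sin(β/2)=0.709825
d^1_{-1,0}: single k=1 term ⇒ +0.707086;  D = +0.025881-0.706612i
d^1_{0,0}: k∈[0..1] ⇒ +0.496148 -0.503852 = -0.007704;  D = -0.007704+0.000000i
d^1_{1,0}: single k=0 term ⇒ -0.707086;  D = -0.025881-0.706612i
Y_1^{m'}(θ=0.6377,φ=0.536) and Σ D·Y over m':
  (+0.0259-0.7066i)·(+0.1768-0.1050i)  (-0.0077+0.0000i)·(+0.3926+0.0000i)  (-0.0259-0.7066i)·(-0.1768-0.1050i)
Y_1^0(R⁻¹ n̂) = -0.142324+0.000000i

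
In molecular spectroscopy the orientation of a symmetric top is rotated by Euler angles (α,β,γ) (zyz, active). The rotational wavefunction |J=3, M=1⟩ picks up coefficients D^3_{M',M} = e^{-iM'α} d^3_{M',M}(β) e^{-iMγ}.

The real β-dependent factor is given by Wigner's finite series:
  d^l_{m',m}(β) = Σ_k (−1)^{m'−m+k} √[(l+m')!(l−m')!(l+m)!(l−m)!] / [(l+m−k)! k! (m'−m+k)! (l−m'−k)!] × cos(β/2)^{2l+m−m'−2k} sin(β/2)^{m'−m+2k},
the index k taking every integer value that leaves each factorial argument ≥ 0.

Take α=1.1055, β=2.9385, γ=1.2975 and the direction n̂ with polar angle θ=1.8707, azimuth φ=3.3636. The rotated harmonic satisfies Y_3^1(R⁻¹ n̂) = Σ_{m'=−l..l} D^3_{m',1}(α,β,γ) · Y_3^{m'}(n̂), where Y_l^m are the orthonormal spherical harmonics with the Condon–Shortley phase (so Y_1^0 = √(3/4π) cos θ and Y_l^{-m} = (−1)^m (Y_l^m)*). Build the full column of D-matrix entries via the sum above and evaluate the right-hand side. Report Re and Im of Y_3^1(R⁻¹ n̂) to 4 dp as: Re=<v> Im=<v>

Re=0.2467 Im=-0.1195

Need the full column D^3_{m',1} for m'=−3..3 at α=1.1055, β=2.9385, γ=1.2975.
cos(β/2)=0.101372, sin(β/2)=0.994849
d^3_{-3,1}: single k=4 term ⇒ +0.038986;  D = -0.016894+0.035135i
d^3_{-2,1}: k∈[3..4] ⇒ +0.006487 -0.312394 = -0.305907;  D = -0.186903-0.242170i
d^3_{-1,1}: k∈[2..4] ⇒ +0.000627 -0.080529 +0.969487 = +0.889585;  D = +0.873238-0.169753i
d^3_{0,1}: k∈[1..3] ⇒ +0.000037 -0.010659 +0.342210 = +0.331588;  D = +0.089498-0.319281i
d^3_{1,1}: k∈[0..2] ⇒ +0.000001 -0.000836 +0.060397 = +0.059562;  D = -0.044041-0.040100i
d^3_{2,1}: k∈[0..1] ⇒ -0.000034 +0.006487 = +0.006453;  D = -0.006024+0.002315i
d^3_{3,1}: single k=0 term ⇒ +0.000405;  D = -0.000040+0.000403i
Y_3^{m'}(θ=1.8707,φ=3.3636) and Σ D·Y over m':
  (-0.0169+0.0351i)·(-0.2861+0.2248i)  (-0.1869-0.2422i)·(-0.2489+0.1184i)  (+0.8732-0.1698i)·(+0.1697-0.0383i)  (+0.0895-0.3193i)·(+0.2826+0.0000i)  (-0.0440-0.0401i)·(-0.1697-0.0383i)  (-0.0060+0.0023i)·(-0.2489-0.1184i)  (-0.0000+0.0004i)·(+0.2861+0.2248i)
Y_3^1(R⁻¹ n̂) = +0.246744-0.119485i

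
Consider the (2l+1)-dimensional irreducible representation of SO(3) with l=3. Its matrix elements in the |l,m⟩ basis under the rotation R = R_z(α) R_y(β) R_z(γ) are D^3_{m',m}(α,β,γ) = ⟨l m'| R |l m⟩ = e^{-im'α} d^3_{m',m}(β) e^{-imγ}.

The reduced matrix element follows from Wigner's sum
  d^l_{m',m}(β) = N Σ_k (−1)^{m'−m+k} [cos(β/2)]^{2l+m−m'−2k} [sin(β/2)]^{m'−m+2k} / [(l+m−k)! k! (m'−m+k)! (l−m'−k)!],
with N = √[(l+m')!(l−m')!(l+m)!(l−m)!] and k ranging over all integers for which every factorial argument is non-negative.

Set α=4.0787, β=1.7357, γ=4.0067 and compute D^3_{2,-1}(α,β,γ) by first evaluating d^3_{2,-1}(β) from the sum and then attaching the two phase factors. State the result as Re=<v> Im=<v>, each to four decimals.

Re=0.1227 Im=-0.1950

Split into d^3_{2,-1}(β=1.7357) × two z-phases.
With c≡cos(β/2)=0.646468 and s≡sin(β/2)=0.762941, N=[120·1·2·24]^{1/2}=75.894664
k: max(0,(-1)−(2))=0 … min(3+(-1),3−(2))=1
  k=0: (−1)^3·75.8947/(12)·0.6465^3·0.7629^3 = -0.758830
  k=1: (−1)^4·75.8947/(24)·0.6465^1·0.7629^5 = +0.528447
d^3_{2,-1}(1.7357) = -0.758830 +0.528447 = -0.230383
Attach z-rotation phases: D = e^{-i(2)(4.0787)}·(-0.230383)·e^{-i(-1)(4.0067)} = +0.122706-0.194986i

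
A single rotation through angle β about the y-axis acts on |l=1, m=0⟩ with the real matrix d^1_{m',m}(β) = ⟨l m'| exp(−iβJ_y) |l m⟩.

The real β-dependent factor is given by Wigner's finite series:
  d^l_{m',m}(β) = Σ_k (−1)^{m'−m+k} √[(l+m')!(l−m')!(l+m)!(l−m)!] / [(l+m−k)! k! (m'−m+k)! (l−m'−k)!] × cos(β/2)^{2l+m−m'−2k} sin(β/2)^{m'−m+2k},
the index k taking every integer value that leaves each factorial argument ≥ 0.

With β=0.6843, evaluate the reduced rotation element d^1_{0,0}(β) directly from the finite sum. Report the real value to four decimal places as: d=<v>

d=0.7749

d^1_{0,0}(β=0.6843) via Wigner's sum:
Half-angle: c=0.942035, s=0.335513. N=√(1·1·1·1)=1.000000
The bounds max(0,m−m')=0 and min(l+m,l−m')=1 give 2 terms
  k=0: (−1)^0·1.0000/(1)·0.9420^2·0.3355^0 = +0.887431
  k=1: (−1)^1·1.0000/(1)·0.9420^0·0.3355^2 = -0.112569
d^1_{0,0}(0.6843) = +0.887431 -0.112569 = +0.774862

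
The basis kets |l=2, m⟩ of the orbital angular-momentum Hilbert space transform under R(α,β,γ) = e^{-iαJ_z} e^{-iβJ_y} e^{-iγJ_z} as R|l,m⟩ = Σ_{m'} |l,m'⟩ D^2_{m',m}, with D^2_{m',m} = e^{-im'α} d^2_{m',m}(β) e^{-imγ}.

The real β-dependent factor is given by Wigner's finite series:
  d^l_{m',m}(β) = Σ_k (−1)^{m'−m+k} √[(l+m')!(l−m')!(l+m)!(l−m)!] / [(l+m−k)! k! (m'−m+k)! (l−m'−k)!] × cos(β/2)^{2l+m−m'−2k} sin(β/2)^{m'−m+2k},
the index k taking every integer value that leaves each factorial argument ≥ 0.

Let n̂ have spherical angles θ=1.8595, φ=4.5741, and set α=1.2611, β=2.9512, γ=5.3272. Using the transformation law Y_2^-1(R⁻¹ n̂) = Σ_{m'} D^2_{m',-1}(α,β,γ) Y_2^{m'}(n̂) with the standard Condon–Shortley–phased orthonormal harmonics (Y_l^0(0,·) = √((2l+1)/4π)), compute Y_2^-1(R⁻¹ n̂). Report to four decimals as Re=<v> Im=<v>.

Need the full column D^2_{m',-1} for m'=−2..2 at α=1.2611, β=2.9512, γ=5.3272.
cos(β/2)=0.095053, sin(β/2)=0.995472
d^2_{-2,-1}: single k=1 term ⇒ +0.001710;  D = +0.000008+0.001710i
d^2_{-1,-1}: k∈[0..1] ⇒ +0.000082 -0.026860 = -0.026778;  D = -0.025542-0.008044i
d^2_{0,-1}: k∈[0..1] ⇒ -0.002094 +0.229682 = +0.227588;  D = +0.131274-0.185913i
d^2_{1,-1}: k∈[0..1] ⇒ +0.026860 -0.982012 = -0.955152;  D = +0.575219+0.762521i
d^2_{2,-1}: single k=0 term ⇒ -0.187535;  D = +0.177011-0.061938i
Y_2^{m'}(θ=1.8595,φ=4.5741) and Σ D·Y over m':
  (+0.0000+0.0017i)·(-0.3415-0.0969i)  (-0.0255-0.0080i)·(+0.0291-0.2088i)  (+0.1313-0.1859i)·(-0.2387+0.0000i)  (+0.5752+0.7625i)·(-0.0291-0.2088i)  (+0.1770-0.0619i)·(-0.3415+0.0969i)
Y_2^-1(R⁻¹ n̂) = +0.054488-0.055090i

Re=0.0545 Im=-0.0551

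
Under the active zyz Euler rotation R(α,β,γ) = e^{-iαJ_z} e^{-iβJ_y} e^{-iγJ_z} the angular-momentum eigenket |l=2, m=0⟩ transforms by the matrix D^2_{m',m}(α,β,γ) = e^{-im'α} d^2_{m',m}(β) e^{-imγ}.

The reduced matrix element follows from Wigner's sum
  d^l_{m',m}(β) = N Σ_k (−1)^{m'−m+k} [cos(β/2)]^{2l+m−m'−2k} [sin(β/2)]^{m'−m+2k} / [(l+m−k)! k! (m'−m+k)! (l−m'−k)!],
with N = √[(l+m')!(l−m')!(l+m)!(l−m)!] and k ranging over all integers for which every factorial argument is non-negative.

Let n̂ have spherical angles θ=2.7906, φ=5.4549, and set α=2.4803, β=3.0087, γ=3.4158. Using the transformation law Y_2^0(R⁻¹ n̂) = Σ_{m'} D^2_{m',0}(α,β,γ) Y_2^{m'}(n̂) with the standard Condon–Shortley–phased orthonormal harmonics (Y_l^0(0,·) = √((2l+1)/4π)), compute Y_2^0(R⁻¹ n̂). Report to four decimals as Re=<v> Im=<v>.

Re=0.4271 Im=0.0000

Need the full column D^2_{m',0} for m'=−2..2 at α=2.4803, β=3.0087, γ=3.4158.
cos(β/2)=0.066397, sin(β/2)=0.997793
d^2_{-2,0}: single k=2 term ⇒ +0.010751;  D = +0.002641-0.010422i
d^2_{-1,0}: k∈[1..2] ⇒ +0.000715 -0.161566 = -0.160850;  D = +0.126943-0.098784i
d^2_{0,0}: k∈[0..2] ⇒ +0.000019 -0.017557 +0.991202 = +0.973665;  D = +0.973665+0.000000i
d^2_{1,0}: k∈[0..1] ⇒ -0.000715 +0.161566 = +0.160850;  D = -0.126943-0.098784i
d^2_{2,0}: single k=0 term ⇒ +0.010751;  D = +0.002641+0.010422i
Y_2^{m'}(θ=2.7906,φ=5.4549) and Σ D·Y over m':
  (+0.0026-0.0104i)·(-0.0039+0.0455i)  (+0.1269-0.0988i)·(-0.1687-0.1838i)  (+0.9737+0.0000i)·(+0.5189+0.0000i)  (-0.1269-0.0988i)·(+0.1687-0.1838i)  (+0.0026+0.0104i)·(-0.0039-0.0455i)
Y_2^0(R⁻¹ n̂) = +0.427063+0.000000i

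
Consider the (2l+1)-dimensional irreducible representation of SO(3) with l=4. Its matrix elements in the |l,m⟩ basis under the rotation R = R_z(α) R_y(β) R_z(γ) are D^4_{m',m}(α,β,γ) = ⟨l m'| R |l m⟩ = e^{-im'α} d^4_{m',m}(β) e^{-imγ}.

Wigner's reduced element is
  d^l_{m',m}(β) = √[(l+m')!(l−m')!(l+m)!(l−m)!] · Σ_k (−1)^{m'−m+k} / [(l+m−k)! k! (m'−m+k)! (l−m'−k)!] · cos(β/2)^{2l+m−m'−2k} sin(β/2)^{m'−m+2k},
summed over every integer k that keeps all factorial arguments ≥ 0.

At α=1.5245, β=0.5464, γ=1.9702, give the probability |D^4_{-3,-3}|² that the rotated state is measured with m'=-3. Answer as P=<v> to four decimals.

P=0.1108

D^4_{-3,-3}(1.5245,0.5464,1.9702) = e^{-i·-3·1.5245}·d^4_{-3,-3}(0.5464)·e^{-i·-3·1.9702}. Compute d first:
c=cos(0.5464/2)=0.962912, s=sin(0.5464/2)=0.269814; N=√[1·5040·1·5040]=5040.000000
k∈{0,1} keeps every argument non-negative
  k=0: (−1)^0·5040.0000/(5040)·0.9629^8·0.2698^0 = +0.739085
  k=1: (−1)^1·5040.0000/(720)·0.9629^6·0.2698^2 = -0.406208
d^4_{-3,-3}(0.5464) = +0.739085 -0.406208 = +0.332877
|D^4_{-3,-3}|² = |d^4_{-3,-3}(β)|² = (+0.332877)² = 0.110807 (the z-rotation phases have unit modulus)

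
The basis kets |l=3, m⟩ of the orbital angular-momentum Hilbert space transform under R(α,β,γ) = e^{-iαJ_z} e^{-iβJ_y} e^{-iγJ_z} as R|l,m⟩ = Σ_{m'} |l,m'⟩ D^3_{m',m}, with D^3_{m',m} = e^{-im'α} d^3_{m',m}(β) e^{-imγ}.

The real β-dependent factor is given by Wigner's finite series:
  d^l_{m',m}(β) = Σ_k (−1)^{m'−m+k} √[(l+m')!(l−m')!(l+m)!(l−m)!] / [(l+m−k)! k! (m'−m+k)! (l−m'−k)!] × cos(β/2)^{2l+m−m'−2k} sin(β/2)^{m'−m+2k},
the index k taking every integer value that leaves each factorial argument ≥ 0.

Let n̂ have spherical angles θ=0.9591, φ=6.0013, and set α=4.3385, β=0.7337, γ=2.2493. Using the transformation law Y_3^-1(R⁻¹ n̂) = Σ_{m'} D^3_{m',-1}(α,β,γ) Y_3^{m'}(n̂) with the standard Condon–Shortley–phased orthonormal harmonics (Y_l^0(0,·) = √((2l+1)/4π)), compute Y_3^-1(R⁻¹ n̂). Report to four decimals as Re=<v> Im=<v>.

Re=-0.0862 Im=-0.0160

Need the full column D^3_{m',-1} for m'=−3..3 at α=4.3385, β=0.7337, γ=2.2493.
cos(β/2)=0.933462, sin(β/2)=0.358677
d^3_{-3,-1}: single k=2 term ⇒ +0.378302;  D = -0.341758+0.162216i
d^3_{-2,-1}: k∈[1..2] ⇒ +0.803870 -0.237372 = +0.566498;  D = -0.039212-0.565140i
d^3_{-1,-1}: k∈[0..2] ⇒ +0.661575 -0.781417 +0.086528 = -0.033313;  D = -0.031780-0.009992i
d^3_{0,-1}: k∈[0..2] ⇒ -0.880596 +0.390042 -0.019196 = -0.509750;  D = +0.319934-0.396847i
d^3_{1,-1}: k∈[0..2] ⇒ +0.586063 -0.115371 +0.002129 = +0.472821;  D = -0.234280-0.410698i
d^3_{2,-1}: k∈[0..1] ⇒ -0.237372 +0.017523 = -0.219849;  D = -0.217557+0.031661i
d^3_{3,-1}: single k=0 term ⇒ +0.055854;  D = -0.012699+0.054391i
Y_3^{m'}(θ=0.9591,φ=6.0013) and Σ D·Y over m':
  (-0.3418+0.1622i)·(+0.1518+0.1713i)  (-0.0392-0.5651i)·(+0.3325+0.2102i)  (-0.0318-0.0100i)·(+0.1649+0.0478i)  (+0.3199-0.3968i)·(-0.2895+0.0000i)  (-0.2343-0.4107i)·(-0.1649+0.0478i)  (-0.2176+0.0317i)·(+0.3325-0.2102i)  (-0.0127+0.0544i)·(-0.1518+0.1713i)
Y_3^-1(R⁻¹ n̂) = -0.086154-0.015962i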